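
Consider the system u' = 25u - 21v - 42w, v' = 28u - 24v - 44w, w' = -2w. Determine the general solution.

u(t) = 3K_2e^(-3t) + K_3e^(4t), v(t) = -2K_1e^(-2t) + 4K_2e^(-3t) + K_3e^(4t), w(t) = K_1e^(-2t)

Coefficient matrix A = [[25, -21, -42], [28, -24, -44], [0, 0, -2]].
det(A - λI) = 0 gives eigenvalues λ = -2, -3, 4.
For λ=-2: eigenvector (0,-2,1).
For λ=-3: eigenvector (3,4,0).
For λ=4: eigenvector (1,1,0).
General solution: K_1e^(-2t)(0,-2,1) + K_2e^(-3t)(3,4,0) + K_3e^(4t)(1,1,0).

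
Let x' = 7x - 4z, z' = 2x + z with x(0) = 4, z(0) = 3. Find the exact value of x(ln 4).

2176

A = [[7,-4],[2,1]]; eigenvalues λ = 3, 5.
Eigenvectors: (1,1) for λ=3, (-2,-1) for λ=5.
From the initial condition, c_1 = 2, c_2 = -1.
x(ln 4) = (2)(4^3)(1) + (-1)(4^5)(-2) = 2176.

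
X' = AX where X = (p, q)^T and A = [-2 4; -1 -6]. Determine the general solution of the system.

p(t) = 2K_1e^(-4t) + 2K_2te^(-4t) + 3K_2e^(-4t), q(t) = -K_1e^(-4t) - K_2te^(-4t) - K_2e^(-4t)

Coefficient matrix A = [[-2, 4], [-1, -6]].
Characteristic polynomial det(A - λI) = λ^2 + 8λ + 16 = 0.
Single eigenvalue λ = -4 with algebraic multiplicity 2.
Eigenvector v = (2,-1); generalized eigenvector w with (A-λI)w=v is (3,-1).
General solution: e^(-4t)[K_1·v + K_2·(t·v + w)].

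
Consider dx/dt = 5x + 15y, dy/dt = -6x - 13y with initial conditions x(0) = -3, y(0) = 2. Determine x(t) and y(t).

Coefficient matrix A = [[5, 15], [-6, -13]].
Characteristic polynomial det(A - λI) = λ^2 + 8λ + 25 = 0.
Eigenvalues λ = -4 ± 3i (complex conjugate pair).
For λ=-4+3i: an eigenvector is (2,-1) - i(1,-1) = (2 - i, -1 + i).
A real fundamental pair from Re and Im of e^((-4+3i)t)v: X_1 = e^(-4t)(cos(3t)·(2,-1) + sin(3t)·(1,-1)), X_2 = e^(-4t)(sin(3t)·(2,-1) - cos(3t)·(1,-1)).
General solution: K_1X_1 + K_2X_2.
Applying x(0)=-3, y(0)=2 gives K_1=-1, K_2=1.

x(t) = e^(-4t)sin(3t) - 3e^(-4t)cos(3t), y(t) = 2e^(-4t)cos(3t)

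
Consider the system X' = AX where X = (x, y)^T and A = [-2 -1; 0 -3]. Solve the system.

Coefficient matrix A = [[-2, -1], [0, -3]].
Characteristic polynomial det(A - λI) = λ^2 + 5λ + 6 = 0.
Eigenvalues λ = -2, -3.
For λ=-2: (A-λI) row 1 is [0, -1], so an eigenvector is (-1, 0).
For λ=-3: (A-λI) row 1 is [1, -1], so an eigenvector is (1, 1).
General solution: C_1e^(-2t)(-1,0) + C_2e^(-3t)(1,1).

x(t) = -C_1e^(-2t) + C_2e^(-3t), y(t) = C_2e^(-3t)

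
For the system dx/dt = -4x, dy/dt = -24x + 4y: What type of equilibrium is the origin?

saddle

A = [[-4,0],[-24,4]]; det(A-λI) = λ^2 - 16.
λ = -4, 4: opposite signs.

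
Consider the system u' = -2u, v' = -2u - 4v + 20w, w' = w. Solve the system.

u(t) = c_1e^(-2t), v(t) = -c_1e^(-2t) + c_2e^(-4t) + 4c_3e^(t), w(t) = c_3e^(t)

Coefficient matrix A = [[-2, 0, 0], [-2, -4, 20], [0, 0, 1]].
det(A - λI) = 0 gives eigenvalues λ = -2, -4, 1.
For λ=-2: eigenvector (1,-1,0).
For λ=-4: eigenvector (0,1,0).
For λ=1: eigenvector (0,4,1).
General solution: c_1e^(-2t)(1,-1,0) + c_2e^(-4t)(0,1,0) + c_3e^(t)(0,4,1).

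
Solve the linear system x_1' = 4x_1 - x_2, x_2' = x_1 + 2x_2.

x_1(t) = -C_1e^(3t) - C_2te^(3t), x_2(t) = -C_1e^(3t) - C_2te^(3t) + C_2e^(3t)

Coefficient matrix A = [[4, -1], [1, 2]].
Characteristic polynomial det(A - λI) = λ^2 - 6λ + 9 = 0.
Single eigenvalue λ = 3 with algebraic multiplicity 2.
Eigenvector v = (-1,-1); generalized eigenvector w with (A-λI)w=v is (0,1).
General solution: e^(3t)[C_1·v + C_2·(t·v + w)].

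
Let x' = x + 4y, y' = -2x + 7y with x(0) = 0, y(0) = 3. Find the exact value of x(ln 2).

A = [[1,4],[-2,7]]; eigenvalues λ = 3, 5.
Eigenvectors: (-2,-1) for λ=3, (1,1) for λ=5.
From the initial condition, c_1 = 3, c_2 = 6.
x(ln 2) = (3)(2^3)(-2) + (6)(2^5)(1) = 144.

144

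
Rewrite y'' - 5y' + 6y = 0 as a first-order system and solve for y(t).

Let x_1 = y, x_2 = y'. Then x_1' = x_2 and x_2' = -6x_1 + 5x_2.
A = [[0,1],[-6,5]]; det(A-λI) = λ^2 - 5λ + 6.
Eigenvalues λ = 2, 3 with eigenvectors (1,2), (1,3).

y(t) = K_1e^(2t) + K_2e^(3t)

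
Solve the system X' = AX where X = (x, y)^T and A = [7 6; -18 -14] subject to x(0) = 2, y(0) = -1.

x(t) = 6e^(-2t) - 4e^(-5t), y(t) = -9e^(-2t) + 8e^(-5t)

Coefficient matrix A = [[7, 6], [-18, -14]].
Characteristic polynomial det(A - λI) = λ^2 + 7λ + 10 = 0.
Eigenvalues λ = -5, -2.
For λ=-5: (A-λI) row 1 is [12, 6], so an eigenvector is (-1, 2).
For λ=-2: (A-λI) row 1 is [9, 6], so an eigenvector is (2, -3).
General solution: c_1e^(-5t)(-1,2) + c_2e^(-2t)(2,-3).
Applying x(0)=2, y(0)=-1 gives c_1=4, c_2=3.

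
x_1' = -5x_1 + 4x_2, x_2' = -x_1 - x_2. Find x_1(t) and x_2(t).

x_1(t) = -2C_1e^(-3t) - 2C_2te^(-3t) - 3C_2e^(-3t), x_2(t) = -C_1e^(-3t) - C_2te^(-3t) - 2C_2e^(-3t)

Coefficient matrix A = [[-5, 4], [-1, -1]].
Characteristic polynomial det(A - λI) = λ^2 + 6λ + 9 = 0.
Single eigenvalue λ = -3 with algebraic multiplicity 2.
Eigenvector v = (-2,-1); generalized eigenvector w with (A-λI)w=v is (-3,-2).
General solution: e^(-3t)[C_1·v + C_2·(t·v + w)].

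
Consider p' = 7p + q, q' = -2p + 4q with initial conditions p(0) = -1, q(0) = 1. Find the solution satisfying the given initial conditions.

p(t) = -e^(6t), q(t) = e^(6t)

Coefficient matrix A = [[7, 1], [-2, 4]].
Characteristic polynomial det(A - λI) = λ^2 - 11λ + 30 = 0.
Eigenvalues λ = 5, 6.
For λ=5: (A-λI) row 1 is [2, 1], so an eigenvector is (-1, 2).
For λ=6: (A-λI) row 1 is [1, 1], so an eigenvector is (-1, 1).
General solution: C_1e^(5t)(-1,2) + C_2e^(6t)(-1,1).
Applying p(0)=-1, q(0)=1 gives C_1=0, C_2=1.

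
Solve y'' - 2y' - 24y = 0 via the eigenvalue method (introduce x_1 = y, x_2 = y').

Let x_1 = y, x_2 = y'. Then x_1' = x_2 and x_2' = 24x_1 + 2x_2.
A = [[0,1],[24,2]]; det(A-λI) = λ^2 - 2λ - 24.
Eigenvalues λ = -4, 6 with eigenvectors (1,-4), (1,6).

y(t) = C_1e^(-4t) + C_2e^(6t)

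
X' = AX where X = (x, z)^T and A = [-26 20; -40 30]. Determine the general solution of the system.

x(t) = -c_1e^(2t)sin(4t) - 2c_1e^(2t)cos(4t) - 2c_2e^(2t)sin(4t) + c_2e^(2t)cos(4t), z(t) = -c_1e^(2t)sin(4t) - 3c_1e^(2t)cos(4t) - 3c_2e^(2t)sin(4t) + c_2e^(2t)cos(4t)

Coefficient matrix A = [[-26, 20], [-40, 30]].
Characteristic polynomial det(A - λI) = λ^2 - 4λ + 20 = 0.
Eigenvalues λ = 2 ± 4i (complex conjugate pair).
For λ=2+4i: an eigenvector is (-2,-3) - i(-1,-1) = (-2 + i, -3 + i).
A real fundamental pair from Re and Im of e^((2+4i)t)v: X_1 = e^(2t)(cos(4t)·(-2,-3) + sin(4t)·(-1,-1)), X_2 = e^(2t)(sin(4t)·(-2,-3) - cos(4t)·(-1,-1)).
General solution: c_1X_1 + c_2X_2.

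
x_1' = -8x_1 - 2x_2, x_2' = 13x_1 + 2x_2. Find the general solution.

x_1(t) = -C_1e^(-3t)sin(t) + C_1e^(-3t)cos(t) + C_2e^(-3t)sin(t) + C_2e^(-3t)cos(t), x_2(t) = 3C_1e^(-3t)sin(t) - 2C_1e^(-3t)cos(t) - 2C_2e^(-3t)sin(t) - 3C_2e^(-3t)cos(t)

Coefficient matrix A = [[-8, -2], [13, 2]].
Characteristic polynomial det(A - λI) = λ^2 + 6λ + 10 = 0.
Eigenvalues λ = -3 ± i (complex conjugate pair).
For λ=-3+i: an eigenvector is (1,-2) - i(-1,3) = (1 + i, -2 - 3i).
A real fundamental pair from Re and Im of e^((-3+i)t)v: X_1 = e^(-3t)(cos(t)·(1,-2) + sin(t)·(-1,3)), X_2 = e^(-3t)(sin(t)·(1,-2) - cos(t)·(-1,3)).
General solution: C_1X_1 + C_2X_2.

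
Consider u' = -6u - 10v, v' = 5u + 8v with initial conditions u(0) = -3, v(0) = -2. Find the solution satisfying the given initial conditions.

u(t) = 41e^(t)sin(t) - 3e^(t)cos(t), v(t) = -29e^(t)sin(t) - 2e^(t)cos(t)

Coefficient matrix A = [[-6, -10], [5, 8]].
Characteristic polynomial det(A - λI) = λ^2 - 2λ + 2 = 0.
Eigenvalues λ = 1 ± i (complex conjugate pair).
For λ=1+i: an eigenvector is (-1,1) - i(-3,2) = (-1 + 3i, 1 - 2i).
A real fundamental pair from Re and Im of e^((1+i)t)v: X_1 = e^(t)(cos(t)·(-1,1) + sin(t)·(-3,2)), X_2 = e^(t)(sin(t)·(-1,1) - cos(t)·(-3,2)).
General solution: c_1X_1 + c_2X_2.
Applying u(0)=-3, v(0)=-2 gives c_1=-12, c_2=-5.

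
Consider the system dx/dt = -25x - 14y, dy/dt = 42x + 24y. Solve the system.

Coefficient matrix A = [[-25, -14], [42, 24]].
Characteristic polynomial det(A - λI) = λ^2 + λ - 12 = 0.
Eigenvalues λ = 3, -4.
For λ=3: (A-λI) row 1 is [-28, -14], so an eigenvector is (-1, 2).
For λ=-4: (A-λI) row 1 is [-21, -14], so an eigenvector is (-2, 3).
General solution: K_1e^(3t)(-1,2) + K_2e^(-4t)(-2,3).

x(t) = -K_1e^(3t) - 2K_2e^(-4t), y(t) = 2K_1e^(3t) + 3K_2e^(-4t)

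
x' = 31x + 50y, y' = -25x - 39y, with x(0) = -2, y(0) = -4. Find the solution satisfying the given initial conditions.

Coefficient matrix A = [[31, 50], [-25, -39]].
Characteristic polynomial det(A - λI) = λ^2 + 8λ + 41 = 0.
Eigenvalues λ = -4 ± 5i (complex conjugate pair).
For λ=-4+5i: an eigenvector is (-1,1) - i(3,-2) = (-1 - 3i, 1 + 2i).
A real fundamental pair from Re and Im of e^((-4+5i)t)v: X_1 = e^(-4t)(cos(5t)·(-1,1) + sin(5t)·(3,-2)), X_2 = e^(-4t)(sin(5t)·(-1,1) - cos(5t)·(3,-2)).
General solution: C_1X_1 + C_2X_2.
Applying x(0)=-2, y(0)=-4 gives C_1=-16, C_2=6.

x(t) = -54e^(-4t)sin(5t) - 2e^(-4t)cos(5t), y(t) = 38e^(-4t)sin(5t) - 4e^(-4t)cos(5t)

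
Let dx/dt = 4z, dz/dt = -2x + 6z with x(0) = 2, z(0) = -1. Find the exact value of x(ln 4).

-928

A = [[0,4],[-2,6]]; eigenvalues λ = 4, 2.
Eigenvectors: (-1,-1) for λ=4, (-2,-1) for λ=2.
From the initial condition, c_1 = 4, c_2 = -3.
x(ln 4) = (4)(4^4)(-1) + (-3)(4^2)(-2) = -928.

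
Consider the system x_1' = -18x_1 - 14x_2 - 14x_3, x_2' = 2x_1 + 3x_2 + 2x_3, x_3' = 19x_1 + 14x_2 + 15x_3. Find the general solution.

Coefficient matrix A = [[-18, -14, -14], [2, 3, 2], [19, 14, 15]].
det(A - λI) = 0 gives eigenvalues λ = 3, -4, 1.
For λ=3: eigenvector (-2,1,2).
For λ=-4: eigenvector (1,0,-1).
For λ=1: eigenvector (0,-1,1).
General solution: K_1e^(3t)(-2,1,2) + K_2e^(-4t)(1,0,-1) + K_3e^(t)(0,-1,1).

x_1(t) = -2K_1e^(3t) + K_2e^(-4t), x_2(t) = K_1e^(3t) - K_3e^(t), x_3(t) = 2K_1e^(3t) - K_2e^(-4t) + K_3e^(t)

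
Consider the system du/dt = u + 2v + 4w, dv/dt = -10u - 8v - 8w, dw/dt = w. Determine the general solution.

Coefficient matrix A = [[1, 2, 4], [-10, -8, -8], [0, 0, 1]].
det(A - λI) = 0 gives eigenvalues λ = -3, 1, -4.
For λ=-3: eigenvector (1,-2,0).
For λ=1: eigenvector (1,-2,1).
For λ=-4: eigenvector (-2,5,0).
General solution: c_1e^(-3t)(1,-2,0) + c_2e^(t)(1,-2,1) + c_3e^(-4t)(-2,5,0).

u(t) = c_1e^(-3t) + c_2e^(t) - 2c_3e^(-4t), v(t) = -2c_1e^(-3t) - 2c_2e^(t) + 5c_3e^(-4t), w(t) = c_2e^(t)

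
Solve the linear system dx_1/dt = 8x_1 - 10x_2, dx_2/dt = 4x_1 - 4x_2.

Coefficient matrix A = [[8, -10], [4, -4]].
Characteristic polynomial det(A - λI) = λ^2 - 4λ + 8 = 0.
Eigenvalues λ = 2 ± 2i (complex conjugate pair).
For λ=2+2i: an eigenvector is (-1,-1) - i(2,1) = (-1 - 2i, -1 - i).
A real fundamental pair from Re and Im of e^((2+2i)t)v: X_1 = e^(2t)(cos(2t)·(-1,-1) + sin(2t)·(2,1)), X_2 = e^(2t)(sin(2t)·(-1,-1) - cos(2t)·(2,1)).
General solution: K_1X_1 + K_2X_2.

x_1(t) = 2K_1e^(2t)sin(2t) - K_1e^(2t)cos(2t) - K_2e^(2t)sin(2t) - 2K_2e^(2t)cos(2t), x_2(t) = K_1e^(2t)sin(2t) - K_1e^(2t)cos(2t) - K_2e^(2t)sin(2t) - K_2e^(2t)cos(2t)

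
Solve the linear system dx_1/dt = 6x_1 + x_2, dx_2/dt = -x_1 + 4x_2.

x_1(t) = K_1e^(5t) + K_2te^(5t) + 3K_2e^(5t), x_2(t) = -K_1e^(5t) - K_2te^(5t) - 2K_2e^(5t)

Coefficient matrix A = [[6, 1], [-1, 4]].
Characteristic polynomial det(A - λI) = λ^2 - 10λ + 25 = 0.
Single eigenvalue λ = 5 with algebraic multiplicity 2.
Eigenvector v = (1,-1); generalized eigenvector w with (A-λI)w=v is (3,-2).
General solution: e^(5t)[K_1·v + K_2·(t·v + w)].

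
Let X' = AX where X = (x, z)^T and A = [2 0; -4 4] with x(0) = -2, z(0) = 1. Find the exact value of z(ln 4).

A = [[2,0],[-4,4]]; eigenvalues λ = 2, 4.
Eigenvectors: (-1,-2) for λ=2, (0,1) for λ=4.
From the initial condition, c_1 = 2, c_2 = 5.
z(ln 4) = (2)(4^2)(-2) + (5)(4^4)(1) = 1216.

1216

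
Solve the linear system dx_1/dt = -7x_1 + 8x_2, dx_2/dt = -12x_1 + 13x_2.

x_1(t) = C_1e^(t) + 2C_2e^(5t), x_2(t) = C_1e^(t) + 3C_2e^(5t)

Coefficient matrix A = [[-7, 8], [-12, 13]].
Characteristic polynomial det(A - λI) = λ^2 - 6λ + 5 = 0.
Eigenvalues λ = 1, 5.
For λ=1: (A-λI) row 1 is [-8, 8], so an eigenvector is (1, 1).
For λ=5: (A-λI) row 1 is [-12, 8], so an eigenvector is (2, 3).
General solution: C_1e^(t)(1,1) + C_2e^(5t)(2,3).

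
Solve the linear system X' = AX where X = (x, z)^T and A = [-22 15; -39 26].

Coefficient matrix A = [[-22, 15], [-39, 26]].
Characteristic polynomial det(A - λI) = λ^2 - 4λ + 13 = 0.
Eigenvalues λ = 2 ± 3i (complex conjugate pair).
For λ=2+3i: an eigenvector is (2,3) - i(-1,-2) = (2 + i, 3 + 2i).
A real fundamental pair from Re and Im of e^((2+3i)t)v: X_1 = e^(2t)(cos(3t)·(2,3) + sin(3t)·(-1,-2)), X_2 = e^(2t)(sin(3t)·(2,3) - cos(3t)·(-1,-2)).
General solution: C_1X_1 + C_2X_2.

x(t) = -C_1e^(2t)sin(3t) + 2C_1e^(2t)cos(3t) + 2C_2e^(2t)sin(3t) + C_2e^(2t)cos(3t), z(t) = -2C_1e^(2t)sin(3t) + 3C_1e^(2t)cos(3t) + 3C_2e^(2t)sin(3t) + 2C_2e^(2t)cos(3t)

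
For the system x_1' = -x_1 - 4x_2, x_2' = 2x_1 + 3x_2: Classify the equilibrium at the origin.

unstable spiral

A = [[-1,-4],[2,3]]; det(A-λI) = λ^2 - 2λ + 5.
λ = 1 ± 2i: positive real part.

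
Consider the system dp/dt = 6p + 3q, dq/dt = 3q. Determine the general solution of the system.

p(t) = K_1e^(3t) + K_2e^(6t), q(t) = -K_1e^(3t)

Coefficient matrix A = [[6, 3], [0, 3]].
Characteristic polynomial det(A - λI) = λ^2 - 9λ + 18 = 0.
Eigenvalues λ = 3, 6.
For λ=3: (A-λI) row 1 is [3, 3], so an eigenvector is (1, -1).
For λ=6: (A-λI) row 1 is [0, 3], so an eigenvector is (1, 0).
General solution: K_1e^(3t)(1,-1) + K_2e^(6t)(1,0).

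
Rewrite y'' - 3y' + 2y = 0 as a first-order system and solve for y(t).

y(t) = K_1e^(2t) + K_2e^(t)

Let x_1 = y, x_2 = y'. Then x_1' = x_2 and x_2' = -2x_1 + 3x_2.
A = [[0,1],[-2,3]]; det(A-λI) = λ^2 - 3λ + 2.
Eigenvalues λ = 2, 1 with eigenvectors (1,2), (1,1).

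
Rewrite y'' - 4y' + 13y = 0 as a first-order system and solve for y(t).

y(t) = c_1e^(2t)cos(3t) + c_2e^(2t)sin(3t)

Let x_1 = y, x_2 = y'. Then x_1' = x_2 and x_2' = -13x_1 + 4x_2.
A = [[0,1],[-13,4]]; det(A-λI) = λ^2 - 4λ + 13.
Eigenvalues λ = 2 ± 3i.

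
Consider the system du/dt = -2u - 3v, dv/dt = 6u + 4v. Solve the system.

u(t) = -C_1e^(t)cos(3t) - C_2e^(t)sin(3t), v(t) = -C_1e^(t)sin(3t) + C_1e^(t)cos(3t) + C_2e^(t)sin(3t) + C_2e^(t)cos(3t)

Coefficient matrix A = [[-2, -3], [6, 4]].
Characteristic polynomial det(A - λI) = λ^2 - 2λ + 10 = 0.
Eigenvalues λ = 1 ± 3i (complex conjugate pair).
For λ=1+3i: an eigenvector is (-1,1) - i(0,-1) = (-1, 1 + i).
A real fundamental pair from Re and Im of e^((1+3i)t)v: X_1 = e^(t)(cos(3t)·(-1,1) + sin(3t)·(0,-1)), X_2 = e^(t)(sin(3t)·(-1,1) - cos(3t)·(0,-1)).
General solution: C_1X_1 + C_2X_2.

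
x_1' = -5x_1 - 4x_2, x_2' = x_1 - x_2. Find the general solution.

Coefficient matrix A = [[-5, -4], [1, -1]].
Characteristic polynomial det(A - λI) = λ^2 + 6λ + 9 = 0.
Single eigenvalue λ = -3 with algebraic multiplicity 2.
Eigenvector v = (2,-1); generalized eigenvector w with (A-λI)w=v is (1,-1).
General solution: e^(-3t)[c_1·v + c_2·(t·v + w)].

x_1(t) = 2c_1e^(-3t) + 2c_2te^(-3t) + c_2e^(-3t), x_2(t) = -c_1e^(-3t) - c_2te^(-3t) - c_2e^(-3t)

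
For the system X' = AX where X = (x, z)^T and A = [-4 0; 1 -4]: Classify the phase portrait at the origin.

A = [[-4,0],[1,-4]]; det(A-λI) = λ^2 + 8λ + 16.
repeated λ = -4 with a single eigenvector.

stable improper node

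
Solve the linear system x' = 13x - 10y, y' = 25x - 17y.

Coefficient matrix A = [[13, -10], [25, -17]].
Characteristic polynomial det(A - λI) = λ^2 + 4λ + 29 = 0.
Eigenvalues λ = -2 ± 5i (complex conjugate pair).
For λ=-2+5i: an eigenvector is (-1,-1) - i(-1,-2) = (-1 + i, -1 + 2i).
A real fundamental pair from Re and Im of e^((-2+5i)t)v: X_1 = e^(-2t)(cos(5t)·(-1,-1) + sin(5t)·(-1,-2)), X_2 = e^(-2t)(sin(5t)·(-1,-1) - cos(5t)·(-1,-2)).
General solution: C_1X_1 + C_2X_2.

x(t) = -C_1e^(-2t)sin(5t) - C_1e^(-2t)cos(5t) - C_2e^(-2t)sin(5t) + C_2e^(-2t)cos(5t), y(t) = -2C_1e^(-2t)sin(5t) - C_1e^(-2t)cos(5t) - C_2e^(-2t)sin(5t) + 2C_2e^(-2t)cos(5t)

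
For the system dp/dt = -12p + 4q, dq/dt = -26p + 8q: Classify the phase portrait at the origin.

A = [[-12,4],[-26,8]]; det(A-λI) = λ^2 + 4λ + 8.
λ = -2 ± 2i: negative real part.

stable spiral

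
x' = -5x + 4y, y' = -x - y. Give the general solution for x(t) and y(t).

x(t) = -2K_1e^(-3t) - 2K_2te^(-3t) - K_2e^(-3t), y(t) = -K_1e^(-3t) - K_2te^(-3t) - K_2e^(-3t)

Coefficient matrix A = [[-5, 4], [-1, -1]].
Characteristic polynomial det(A - λI) = λ^2 + 6λ + 9 = 0.
Single eigenvalue λ = -3 with algebraic multiplicity 2.
Eigenvector v = (-2,-1); generalized eigenvector w with (A-λI)w=v is (-1,-1).
General solution: e^(-3t)[K_1·v + K_2·(t·v + w)].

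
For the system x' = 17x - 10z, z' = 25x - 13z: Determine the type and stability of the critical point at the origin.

A = [[17,-10],[25,-13]]; det(A-λI) = λ^2 - 4λ + 29.
λ = 2 ± 5i: positive real part.

unstable spiral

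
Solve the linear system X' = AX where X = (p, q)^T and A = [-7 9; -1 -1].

Coefficient matrix A = [[-7, 9], [-1, -1]].
Characteristic polynomial det(A - λI) = λ^2 + 8λ + 16 = 0.
Single eigenvalue λ = -4 with algebraic multiplicity 2.
Eigenvector v = (-3,-1); generalized eigenvector w with (A-λI)w=v is (1,0).
General solution: e^(-4t)[C_1·v + C_2·(t·v + w)].

p(t) = -3C_1e^(-4t) - 3C_2te^(-4t) + C_2e^(-4t), q(t) = -C_1e^(-4t) - C_2te^(-4t)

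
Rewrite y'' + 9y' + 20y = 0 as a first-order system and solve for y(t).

y(t) = K_1e^(-5t) + K_2e^(-4t)

Let x_1 = y, x_2 = y'. Then x_1' = x_2 and x_2' = -20x_1 - 9x_2.
A = [[0,1],[-20,-9]]; det(A-λI) = λ^2 + 9λ + 20.
Eigenvalues λ = -5, -4 with eigenvectors (1,-5), (1,-4).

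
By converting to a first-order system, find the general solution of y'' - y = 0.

y(t) = C_1e^(-t) + C_2e^(t)

Let x_1 = y, x_2 = y'. Then x_1' = x_2 and x_2' = x_1.
A = [[0,1],[1,0]]; det(A-λI) = λ^2 - 1.
Eigenvalues λ = -1, 1 with eigenvectors (1,-1), (1,1).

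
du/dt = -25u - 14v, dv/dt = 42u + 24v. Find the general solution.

Coefficient matrix A = [[-25, -14], [42, 24]].
Characteristic polynomial det(A - λI) = λ^2 + λ - 12 = 0.
Eigenvalues λ = 3, -4.
For λ=3: (A-λI) row 1 is [-28, -14], so an eigenvector is (-1, 2).
For λ=-4: (A-λI) row 1 is [-21, -14], so an eigenvector is (-2, 3).
General solution: K_1e^(3t)(-1,2) + K_2e^(-4t)(-2,3).

u(t) = -K_1e^(3t) - 2K_2e^(-4t), v(t) = 2K_1e^(3t) + 3K_2e^(-4t)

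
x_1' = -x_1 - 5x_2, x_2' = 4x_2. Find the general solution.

Coefficient matrix A = [[-1, -5], [0, 4]].
Characteristic polynomial det(A - λI) = λ^2 - 3λ - 4 = 0.
Eigenvalues λ = 4, -1.
For λ=4: (A-λI) row 1 is [-5, -5], so an eigenvector is (1, -1).
For λ=-1: (A-λI) row 1 is [0, -5], so an eigenvector is (-1, 0).
General solution: C_1e^(4t)(1,-1) + C_2e^(-t)(-1,0).

x_1(t) = C_1e^(4t) - C_2e^(-t), x_2(t) = -C_1e^(4t)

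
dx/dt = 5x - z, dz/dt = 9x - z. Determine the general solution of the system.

x(t) = C_1e^(2t) + C_2te^(2t) + C_2e^(2t), z(t) = 3C_1e^(2t) + 3C_2te^(2t) + 2C_2e^(2t)

Coefficient matrix A = [[5, -1], [9, -1]].
Characteristic polynomial det(A - λI) = λ^2 - 4λ + 4 = 0.
Single eigenvalue λ = 2 with algebraic multiplicity 2.
Eigenvector v = (1,3); generalized eigenvector w with (A-λI)w=v is (1,2).
General solution: e^(2t)[C_1·v + C_2·(t·v + w)].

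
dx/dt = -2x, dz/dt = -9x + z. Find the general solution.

Coefficient matrix A = [[-2, 0], [-9, 1]].
Characteristic polynomial det(A - λI) = λ^2 + λ - 2 = 0.
Eigenvalues λ = -2, 1.
For λ=-2: (A-λI) row 2 is [-9, 3], so an eigenvector is (1, 3).
For λ=1: (A-λI) row 1 is [-3, 0], so an eigenvector is (0, -1).
General solution: C_1e^(-2t)(1,3) + C_2e^(t)(0,-1).

x(t) = C_1e^(-2t), z(t) = 3C_1e^(-2t) - C_2e^(t)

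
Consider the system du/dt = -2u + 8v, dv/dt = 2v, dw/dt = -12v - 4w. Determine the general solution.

Coefficient matrix A = [[-2, 8, 0], [0, 2, 0], [0, -12, -4]].
det(A - λI) = 0 gives eigenvalues λ = -4, 2, -2.
For λ=-4: eigenvector (0,0,1).
For λ=2: eigenvector (2,1,-2).
For λ=-2: eigenvector (1,0,0).
General solution: c_1e^(-4t)(0,0,1) + c_2e^(2t)(2,1,-2) + c_3e^(-2t)(1,0,0).

u(t) = 2c_2e^(2t) + c_3e^(-2t), v(t) = c_2e^(2t), w(t) = c_1e^(-4t) - 2c_2e^(2t)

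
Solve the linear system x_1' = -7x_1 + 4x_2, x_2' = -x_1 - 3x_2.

Coefficient matrix A = [[-7, 4], [-1, -3]].
Characteristic polynomial det(A - λI) = λ^2 + 10λ + 25 = 0.
Single eigenvalue λ = -5 with algebraic multiplicity 2.
Eigenvector v = (2,1); generalized eigenvector w with (A-λI)w=v is (-3,-1).
General solution: e^(-5t)[c_1·v + c_2·(t·v + w)].

x_1(t) = 2c_1e^(-5t) + 2c_2te^(-5t) - 3c_2e^(-5t), x_2(t) = c_1e^(-5t) + c_2te^(-5t) - c_2e^(-5t)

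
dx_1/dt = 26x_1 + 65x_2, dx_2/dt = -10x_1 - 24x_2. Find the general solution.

x_1(t) = -3K_1e^(t)sin(5t) + 2K_1e^(t)cos(5t) + 2K_2e^(t)sin(5t) + 3K_2e^(t)cos(5t), x_2(t) = K_1e^(t)sin(5t) - K_1e^(t)cos(5t) - K_2e^(t)sin(5t) - K_2e^(t)cos(5t)

Coefficient matrix A = [[26, 65], [-10, -24]].
Characteristic polynomial det(A - λI) = λ^2 - 2λ + 26 = 0.
Eigenvalues λ = 1 ± 5i (complex conjugate pair).
For λ=1+5i: an eigenvector is (2,-1) - i(-3,1) = (2 + 3i, -1 - i).
A real fundamental pair from Re and Im of e^((1+5i)t)v: X_1 = e^(t)(cos(5t)·(2,-1) + sin(5t)·(-3,1)), X_2 = e^(t)(sin(5t)·(2,-1) - cos(5t)·(-3,1)).
General solution: K_1X_1 + K_2X_2.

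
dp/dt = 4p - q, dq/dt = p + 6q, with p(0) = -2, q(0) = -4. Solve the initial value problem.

p(t) = 6te^(5t) - 2e^(5t), q(t) = -6te^(5t) - 4e^(5t)

Coefficient matrix A = [[4, -1], [1, 6]].
Characteristic polynomial det(A - λI) = λ^2 - 10λ + 25 = 0.
Single eigenvalue λ = 5 with algebraic multiplicity 2.
Eigenvector v = (-1,1); generalized eigenvector w with (A-λI)w=v is (0,1).
General solution: e^(5t)[K_1·v + K_2·(t·v + w)].
Applying p(0)=-2, q(0)=-4 gives K_1=2, K_2=-6.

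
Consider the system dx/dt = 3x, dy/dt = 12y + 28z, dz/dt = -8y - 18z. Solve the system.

x(t) = c_1e^(3t), y(t) = -7c_2e^(-4t) - 2c_3e^(-2t), z(t) = 4c_2e^(-4t) + c_3e^(-2t)

Coefficient matrix A = [[3, 0, 0], [0, 12, 28], [0, -8, -18]].
det(A - λI) = 0 gives eigenvalues λ = 3, -4, -2.
For λ=3: eigenvector (1,0,0).
For λ=-4: eigenvector (0,-7,4).
For λ=-2: eigenvector (0,-2,1).
General solution: c_1e^(3t)(1,0,0) + c_2e^(-4t)(0,-7,4) + c_3e^(-2t)(0,-2,1).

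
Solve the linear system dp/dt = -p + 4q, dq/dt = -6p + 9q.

Coefficient matrix A = [[-1, 4], [-6, 9]].
Characteristic polynomial det(A - λI) = λ^2 - 8λ + 15 = 0.
Eigenvalues λ = 5, 3.
For λ=5: (A-λI) row 1 is [-6, 4], so an eigenvector is (2, 3).
For λ=3: (A-λI) row 1 is [-4, 4], so an eigenvector is (1, 1).
General solution: c_1e^(5t)(2,3) + c_2e^(3t)(1,1).

p(t) = 2c_1e^(5t) + c_2e^(3t), q(t) = 3c_1e^(5t) + c_2e^(3t)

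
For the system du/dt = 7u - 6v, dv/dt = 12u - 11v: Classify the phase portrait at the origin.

saddle

A = [[7,-6],[12,-11]]; det(A-λI) = λ^2 + 4λ - 5.
λ = -5, 1: opposite signs.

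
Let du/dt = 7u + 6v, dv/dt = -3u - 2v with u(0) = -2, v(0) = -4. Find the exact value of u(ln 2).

A = [[7,6],[-3,-2]]; eigenvalues λ = 4, 1.
Eigenvectors: (2,-1) for λ=4, (-1,1) for λ=1.
From the initial condition, c_1 = -6, c_2 = -10.
u(ln 2) = (-6)(2^4)(2) + (-10)(2^1)(-1) = -172.

-172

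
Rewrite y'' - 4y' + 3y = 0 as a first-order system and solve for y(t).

y(t) = C_1e^(3t) + C_2e^(t)

Let x_1 = y, x_2 = y'. Then x_1' = x_2 and x_2' = -3x_1 + 4x_2.
A = [[0,1],[-3,4]]; det(A-λI) = λ^2 - 4λ + 3.
Eigenvalues λ = 3, 1 with eigenvectors (1,3), (1,1).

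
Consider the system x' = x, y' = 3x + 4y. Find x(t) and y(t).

Coefficient matrix A = [[1, 0], [3, 4]].
Characteristic polynomial det(A - λI) = λ^2 - 5λ + 4 = 0.
Eigenvalues λ = 1, 4.
For λ=1: (A-λI) row 2 is [3, 3], so an eigenvector is (1, -1).
For λ=4: (A-λI) row 1 is [-3, 0], so an eigenvector is (0, 1).
General solution: K_1e^(t)(1,-1) + K_2e^(4t)(0,1).

x(t) = K_1e^(t), y(t) = -K_1e^(t) + K_2e^(4t)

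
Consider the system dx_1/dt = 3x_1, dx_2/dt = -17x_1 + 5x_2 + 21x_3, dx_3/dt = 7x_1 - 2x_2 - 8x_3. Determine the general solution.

Coefficient matrix A = [[3, 0, 0], [-17, 5, 21], [7, -2, -8]].
det(A - λI) = 0 gives eigenvalues λ = 3, -1, -2.
For λ=3: eigenvector (1,-2,1).
For λ=-1: eigenvector (0,7,-2).
For λ=-2: eigenvector (0,-3,1).
General solution: C_1e^(3t)(1,-2,1) + C_2e^(-t)(0,7,-2) + C_3e^(-2t)(0,-3,1).

x_1(t) = C_1e^(3t), x_2(t) = -2C_1e^(3t) + 7C_2e^(-t) - 3C_3e^(-2t), x_3(t) = C_1e^(3t) - 2C_2e^(-t) + C_3e^(-2t)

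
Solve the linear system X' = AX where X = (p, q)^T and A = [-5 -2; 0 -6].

p(t) = 2K_1e^(-6t) - K_2e^(-5t), q(t) = K_1e^(-6t)

Coefficient matrix A = [[-5, -2], [0, -6]].
Characteristic polynomial det(A - λI) = λ^2 + 11λ + 30 = 0.
Eigenvalues λ = -6, -5.
For λ=-6: (A-λI) row 1 is [1, -2], so an eigenvector is (2, 1).
For λ=-5: (A-λI) row 1 is [0, -2], so an eigenvector is (-1, 0).
General solution: K_1e^(-6t)(2,1) + K_2e^(-5t)(-1,0).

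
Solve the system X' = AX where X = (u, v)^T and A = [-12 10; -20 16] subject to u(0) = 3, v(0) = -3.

u(t) = -36e^(2t)sin(2t) + 3e^(2t)cos(2t), v(t) = -51e^(2t)sin(2t) - 3e^(2t)cos(2t)

Coefficient matrix A = [[-12, 10], [-20, 16]].
Characteristic polynomial det(A - λI) = λ^2 - 4λ + 8 = 0.
Eigenvalues λ = 2 ± 2i (complex conjugate pair).
For λ=2+2i: an eigenvector is (2,3) - i(1,1) = (2 - i, 3 - i).
A real fundamental pair from Re and Im of e^((2+2i)t)v: X_1 = e^(2t)(cos(2t)·(2,3) + sin(2t)·(1,1)), X_2 = e^(2t)(sin(2t)·(2,3) - cos(2t)·(1,1)).
General solution: C_1X_1 + C_2X_2.
Applying u(0)=3, v(0)=-3 gives C_1=-6, C_2=-15.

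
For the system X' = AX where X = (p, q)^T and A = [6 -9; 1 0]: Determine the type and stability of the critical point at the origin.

unstable improper node

A = [[6,-9],[1,0]]; det(A-λI) = λ^2 - 6λ + 9.
repeated λ = 3 with a single eigenvector.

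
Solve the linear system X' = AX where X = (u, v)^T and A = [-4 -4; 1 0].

Coefficient matrix A = [[-4, -4], [1, 0]].
Characteristic polynomial det(A - λI) = λ^2 + 4λ + 4 = 0.
Single eigenvalue λ = -2 with algebraic multiplicity 2.
Eigenvector v = (-2,1); generalized eigenvector w with (A-λI)w=v is (3,-1).
General solution: e^(-2t)[C_1·v + C_2·(t·v + w)].

u(t) = -2C_1e^(-2t) - 2C_2te^(-2t) + 3C_2e^(-2t), v(t) = C_1e^(-2t) + C_2te^(-2t) - C_2e^(-2t)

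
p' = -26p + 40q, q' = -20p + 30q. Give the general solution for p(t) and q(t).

p(t) = 3K_1e^(2t)sin(4t) + K_1e^(2t)cos(4t) + K_2e^(2t)sin(4t) - 3K_2e^(2t)cos(4t), q(t) = 2K_1e^(2t)sin(4t) + K_1e^(2t)cos(4t) + K_2e^(2t)sin(4t) - 2K_2e^(2t)cos(4t)

Coefficient matrix A = [[-26, 40], [-20, 30]].
Characteristic polynomial det(A - λI) = λ^2 - 4λ + 20 = 0.
Eigenvalues λ = 2 ± 4i (complex conjugate pair).
For λ=2+4i: an eigenvector is (1,1) - i(3,2) = (1 - 3i, 1 - 2i).
A real fundamental pair from Re and Im of e^((2+4i)t)v: X_1 = e^(2t)(cos(4t)·(1,1) + sin(4t)·(3,2)), X_2 = e^(2t)(sin(4t)·(1,1) - cos(4t)·(3,2)).
General solution: K_1X_1 + K_2X_2.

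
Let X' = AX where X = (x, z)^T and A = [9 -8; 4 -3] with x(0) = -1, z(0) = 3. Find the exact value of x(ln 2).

A = [[9,-8],[4,-3]]; eigenvalues λ = 5, 1.
Eigenvectors: (-2,-1) for λ=5, (1,1) for λ=1.
From the initial condition, c_1 = 4, c_2 = 7.
x(ln 2) = (4)(2^5)(-2) + (7)(2^1)(1) = -242.

-242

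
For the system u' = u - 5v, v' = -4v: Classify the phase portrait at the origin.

A = [[1,-5],[0,-4]]; det(A-λI) = λ^2 + 3λ - 4.
λ = 1, -4: opposite signs.

saddle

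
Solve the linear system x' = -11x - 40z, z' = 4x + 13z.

Coefficient matrix A = [[-11, -40], [4, 13]].
Characteristic polynomial det(A - λI) = λ^2 - 2λ + 17 = 0.
Eigenvalues λ = 1 ± 4i (complex conjugate pair).
For λ=1+4i: an eigenvector is (-3,1) - i(-1,0) = (-3 + i, 1).
A real fundamental pair from Re and Im of e^((1+4i)t)v: X_1 = e^(t)(cos(4t)·(-3,1) + sin(4t)·(-1,0)), X_2 = e^(t)(sin(4t)·(-3,1) - cos(4t)·(-1,0)).
General solution: C_1X_1 + C_2X_2.

x(t) = -C_1e^(t)sin(4t) - 3C_1e^(t)cos(4t) - 3C_2e^(t)sin(4t) + C_2e^(t)cos(4t), z(t) = C_1e^(t)cos(4t) + C_2e^(t)sin(4t)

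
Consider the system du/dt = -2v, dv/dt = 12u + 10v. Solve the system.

u(t) = c_1e^(6t) + c_2e^(4t), v(t) = -3c_1e^(6t) - 2c_2e^(4t)

Coefficient matrix A = [[0, -2], [12, 10]].
Characteristic polynomial det(A - λI) = λ^2 - 10λ + 24 = 0.
Eigenvalues λ = 6, 4.
For λ=6: (A-λI) row 1 is [-6, -2], so an eigenvector is (1, -3).
For λ=4: (A-λI) row 1 is [-4, -2], so an eigenvector is (1, -2).
General solution: c_1e^(6t)(1,-3) + c_2e^(4t)(1,-2).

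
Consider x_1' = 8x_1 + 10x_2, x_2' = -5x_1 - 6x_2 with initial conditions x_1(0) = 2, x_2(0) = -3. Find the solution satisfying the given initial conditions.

Coefficient matrix A = [[8, 10], [-5, -6]].
Characteristic polynomial det(A - λI) = λ^2 - 2λ + 2 = 0.
Eigenvalues λ = 1 ± i (complex conjugate pair).
For λ=1+i: an eigenvector is (-3,2) - i(-1,1) = (-3 + i, 2 - i).
A real fundamental pair from Re and Im of e^((1+i)t)v: X_1 = e^(t)(cos(t)·(-3,2) + sin(t)·(-1,1)), X_2 = e^(t)(sin(t)·(-3,2) - cos(t)·(-1,1)).
General solution: C_1X_1 + C_2X_2.
Applying x_1(0)=2, x_2(0)=-3 gives C_1=1, C_2=5.

x_1(t) = -16e^(t)sin(t) + 2e^(t)cos(t), x_2(t) = 11e^(t)sin(t) - 3e^(t)cos(t)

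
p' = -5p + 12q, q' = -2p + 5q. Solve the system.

Coefficient matrix A = [[-5, 12], [-2, 5]].
Characteristic polynomial det(A - λI) = λ^2 - 1 = 0.
Eigenvalues λ = -1, 1.
For λ=-1: (A-λI) row 1 is [-4, 12], so an eigenvector is (3, 1).
For λ=1: (A-λI) row 1 is [-6, 12], so an eigenvector is (2, 1).
General solution: c_1e^(-t)(3,1) + c_2e^(t)(2,1).

p(t) = 3c_1e^(-t) + 2c_2e^(t), q(t) = c_1e^(-t) + c_2e^(t)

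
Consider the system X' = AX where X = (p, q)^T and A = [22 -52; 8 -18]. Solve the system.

p(t) = -3C_1e^(2t)sin(4t) + 2C_1e^(2t)cos(4t) + 2C_2e^(2t)sin(4t) + 3C_2e^(2t)cos(4t), q(t) = -C_1e^(2t)sin(4t) + C_1e^(2t)cos(4t) + C_2e^(2t)sin(4t) + C_2e^(2t)cos(4t)

Coefficient matrix A = [[22, -52], [8, -18]].
Characteristic polynomial det(A - λI) = λ^2 - 4λ + 20 = 0.
Eigenvalues λ = 2 ± 4i (complex conjugate pair).
For λ=2+4i: an eigenvector is (2,1) - i(-3,-1) = (2 + 3i, 1 + i).
A real fundamental pair from Re and Im of e^((2+4i)t)v: X_1 = e^(2t)(cos(4t)·(2,1) + sin(4t)·(-3,-1)), X_2 = e^(2t)(sin(4t)·(2,1) - cos(4t)·(-3,-1)).
General solution: C_1X_1 + C_2X_2.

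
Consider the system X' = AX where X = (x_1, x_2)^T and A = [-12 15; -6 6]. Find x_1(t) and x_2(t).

Coefficient matrix A = [[-12, 15], [-6, 6]].
Characteristic polynomial det(A - λI) = λ^2 + 6λ + 18 = 0.
Eigenvalues λ = -3 ± 3i (complex conjugate pair).
For λ=-3+3i: an eigenvector is (1,1) - i(2,1) = (1 - 2i, 1 - i).
A real fundamental pair from Re and Im of e^((-3+3i)t)v: X_1 = e^(-3t)(cos(3t)·(1,1) + sin(3t)·(2,1)), X_2 = e^(-3t)(sin(3t)·(1,1) - cos(3t)·(2,1)).
General solution: K_1X_1 + K_2X_2.

x_1(t) = 2K_1e^(-3t)sin(3t) + K_1e^(-3t)cos(3t) + K_2e^(-3t)sin(3t) - 2K_2e^(-3t)cos(3t), x_2(t) = K_1e^(-3t)sin(3t) + K_1e^(-3t)cos(3t) + K_2e^(-3t)sin(3t) - K_2e^(-3t)cos(3t)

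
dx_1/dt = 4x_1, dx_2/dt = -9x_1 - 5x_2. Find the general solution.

Coefficient matrix A = [[4, 0], [-9, -5]].
Characteristic polynomial det(A - λI) = λ^2 + λ - 20 = 0.
Eigenvalues λ = -5, 4.
For λ=-5: (A-λI) row 1 is [9, 0], so an eigenvector is (0, 1).
For λ=4: (A-λI) row 2 is [-9, -9], so an eigenvector is (1, -1).
General solution: K_1e^(-5t)(0,1) + K_2e^(4t)(1,-1).

x_1(t) = K_2e^(4t), x_2(t) = K_1e^(-5t) - K_2e^(4t)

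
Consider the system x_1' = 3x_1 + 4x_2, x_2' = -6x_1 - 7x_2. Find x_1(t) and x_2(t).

x_1(t) = -K_1e^(-t) - 2K_2e^(-3t), x_2(t) = K_1e^(-t) + 3K_2e^(-3t)

Coefficient matrix A = [[3, 4], [-6, -7]].
Characteristic polynomial det(A - λI) = λ^2 + 4λ + 3 = 0.
Eigenvalues λ = -1, -3.
For λ=-1: (A-λI) row 1 is [4, 4], so an eigenvector is (-1, 1).
For λ=-3: (A-λI) row 1 is [6, 4], so an eigenvector is (-2, 3).
General solution: K_1e^(-t)(-1,1) + K_2e^(-3t)(-2,3).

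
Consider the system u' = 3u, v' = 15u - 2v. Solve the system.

u(t) = c_2e^(3t), v(t) = -c_1e^(-2t) + 3c_2e^(3t)

Coefficient matrix A = [[3, 0], [15, -2]].
Characteristic polynomial det(A - λI) = λ^2 - λ - 6 = 0.
Eigenvalues λ = -2, 3.
For λ=-2: (A-λI) row 1 is [5, 0], so an eigenvector is (0, -1).
For λ=3: (A-λI) row 2 is [15, -5], so an eigenvector is (1, 3).
General solution: c_1e^(-2t)(0,-1) + c_2e^(3t)(1,3).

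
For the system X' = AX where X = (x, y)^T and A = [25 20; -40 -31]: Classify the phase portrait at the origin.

stable spiral

A = [[25,20],[-40,-31]]; det(A-λI) = λ^2 + 6λ + 25.
λ = -3 ± 4i: negative real part.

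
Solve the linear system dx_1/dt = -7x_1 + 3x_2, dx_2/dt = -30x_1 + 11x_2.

Coefficient matrix A = [[-7, 3], [-30, 11]].
Characteristic polynomial det(A - λI) = λ^2 - 4λ + 13 = 0.
Eigenvalues λ = 2 ± 3i (complex conjugate pair).
For λ=2+3i: an eigenvector is (0,1) - i(1,3) = (0 - i, 1 - 3i).
A real fundamental pair from Re and Im of e^((2+3i)t)v: X_1 = e^(2t)(cos(3t)·(0,1) + sin(3t)·(1,3)), X_2 = e^(2t)(sin(3t)·(0,1) - cos(3t)·(1,3)).
General solution: C_1X_1 + C_2X_2.

x_1(t) = C_1e^(2t)sin(3t) - C_2e^(2t)cos(3t), x_2(t) = 3C_1e^(2t)sin(3t) + C_1e^(2t)cos(3t) + C_2e^(2t)sin(3t) - 3C_2e^(2t)cos(3t)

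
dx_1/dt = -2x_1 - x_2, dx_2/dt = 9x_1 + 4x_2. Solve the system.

x_1(t) = K_1e^(t) + K_2te^(t), x_2(t) = -3K_1e^(t) - 3K_2te^(t) - K_2e^(t)

Coefficient matrix A = [[-2, -1], [9, 4]].
Characteristic polynomial det(A - λI) = λ^2 - 2λ + 1 = 0.
Single eigenvalue λ = 1 with algebraic multiplicity 2.
Eigenvector v = (1,-3); generalized eigenvector w with (A-λI)w=v is (0,-1).
General solution: e^(t)[K_1·v + K_2·(t·v + w)].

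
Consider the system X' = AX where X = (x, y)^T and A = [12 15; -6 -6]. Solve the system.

x(t) = -2K_1e^(3t)sin(3t) + K_1e^(3t)cos(3t) + K_2e^(3t)sin(3t) + 2K_2e^(3t)cos(3t), y(t) = K_1e^(3t)sin(3t) - K_1e^(3t)cos(3t) - K_2e^(3t)sin(3t) - K_2e^(3t)cos(3t)

Coefficient matrix A = [[12, 15], [-6, -6]].
Characteristic polynomial det(A - λI) = λ^2 - 6λ + 18 = 0.
Eigenvalues λ = 3 ± 3i (complex conjugate pair).
For λ=3+3i: an eigenvector is (1,-1) - i(-2,1) = (1 + 2i, -1 - i).
A real fundamental pair from Re and Im of e^((3+3i)t)v: X_1 = e^(3t)(cos(3t)·(1,-1) + sin(3t)·(-2,1)), X_2 = e^(3t)(sin(3t)·(1,-1) - cos(3t)·(-2,1)).
General solution: K_1X_1 + K_2X_2.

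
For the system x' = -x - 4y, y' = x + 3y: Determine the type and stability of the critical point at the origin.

unstable improper node

A = [[-1,-4],[1,3]]; det(A-λI) = λ^2 - 2λ + 1.
repeated λ = 1 with a single eigenvector.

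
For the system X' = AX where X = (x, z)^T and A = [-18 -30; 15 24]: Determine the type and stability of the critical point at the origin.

A = [[-18,-30],[15,24]]; det(A-λI) = λ^2 - 6λ + 18.
λ = 3 ± 3i: positive real part.

unstable spiral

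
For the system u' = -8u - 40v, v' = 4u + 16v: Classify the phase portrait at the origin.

unstable spiral

A = [[-8,-40],[4,16]]; det(A-λI) = λ^2 - 8λ + 32.
λ = 4 ± 4i: positive real part.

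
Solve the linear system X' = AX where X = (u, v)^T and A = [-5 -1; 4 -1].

u(t) = C_1e^(-3t) + C_2te^(-3t) + C_2e^(-3t), v(t) = -2C_1e^(-3t) - 2C_2te^(-3t) - 3C_2e^(-3t)

Coefficient matrix A = [[-5, -1], [4, -1]].
Characteristic polynomial det(A - λI) = λ^2 + 6λ + 9 = 0.
Single eigenvalue λ = -3 with algebraic multiplicity 2.
Eigenvector v = (1,-2); generalized eigenvector w with (A-λI)w=v is (1,-3).
General solution: e^(-3t)[C_1·v + C_2·(t·v + w)].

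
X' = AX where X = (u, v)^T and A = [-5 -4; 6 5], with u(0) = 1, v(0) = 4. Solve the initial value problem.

Coefficient matrix A = [[-5, -4], [6, 5]].
Characteristic polynomial det(A - λI) = λ^2 - 1 = 0.
Eigenvalues λ = 1, -1.
For λ=1: (A-λI) row 1 is [-6, -4], so an eigenvector is (2, -3).
For λ=-1: (A-λI) row 1 is [-4, -4], so an eigenvector is (1, -1).
General solution: c_1e^(t)(2,-3) + c_2e^(-t)(1,-1).
Applying u(0)=1, v(0)=4 gives c_1=-5, c_2=11.

u(t) = -10e^(t) + 11e^(-t), v(t) = 15e^(t) - 11e^(-t)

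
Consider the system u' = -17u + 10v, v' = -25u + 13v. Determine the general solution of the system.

Coefficient matrix A = [[-17, 10], [-25, 13]].
Characteristic polynomial det(A - λI) = λ^2 + 4λ + 29 = 0.
Eigenvalues λ = -2 ± 5i (complex conjugate pair).
For λ=-2+5i: an eigenvector is (-1,-2) - i(-1,-1) = (-1 + i, -2 + i).
A real fundamental pair from Re and Im of e^((-2+5i)t)v: X_1 = e^(-2t)(cos(5t)·(-1,-2) + sin(5t)·(-1,-1)), X_2 = e^(-2t)(sin(5t)·(-1,-2) - cos(5t)·(-1,-1)).
General solution: c_1X_1 + c_2X_2.

u(t) = -c_1e^(-2t)sin(5t) - c_1e^(-2t)cos(5t) - c_2e^(-2t)sin(5t) + c_2e^(-2t)cos(5t), v(t) = -c_1e^(-2t)sin(5t) - 2c_1e^(-2t)cos(5t) - 2c_2e^(-2t)sin(5t) + c_2e^(-2t)cos(5t)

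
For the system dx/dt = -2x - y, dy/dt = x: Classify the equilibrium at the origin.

A = [[-2,-1],[1,0]]; det(A-λI) = λ^2 + 2λ + 1.
repeated λ = -1 with a single eigenvector.

stable improper node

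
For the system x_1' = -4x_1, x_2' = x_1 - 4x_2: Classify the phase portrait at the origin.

A = [[-4,0],[1,-4]]; det(A-λI) = λ^2 + 8λ + 16.
repeated λ = -4 with a single eigenvector.

stable improper node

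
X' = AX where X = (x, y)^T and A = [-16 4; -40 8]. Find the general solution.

Coefficient matrix A = [[-16, 4], [-40, 8]].
Characteristic polynomial det(A - λI) = λ^2 + 8λ + 32 = 0.
Eigenvalues λ = -4 ± 4i (complex conjugate pair).
For λ=-4+4i: an eigenvector is (-1,-3) - i(0,1) = (-1, -3 - i).
A real fundamental pair from Re and Im of e^((-4+4i)t)v: X_1 = e^(-4t)(cos(4t)·(-1,-3) + sin(4t)·(0,1)), X_2 = e^(-4t)(sin(4t)·(-1,-3) - cos(4t)·(0,1)).
General solution: c_1X_1 + c_2X_2.

x(t) = -c_1e^(-4t)cos(4t) - c_2e^(-4t)sin(4t), y(t) = c_1e^(-4t)sin(4t) - 3c_1e^(-4t)cos(4t) - 3c_2e^(-4t)sin(4t) - c_2e^(-4t)cos(4t)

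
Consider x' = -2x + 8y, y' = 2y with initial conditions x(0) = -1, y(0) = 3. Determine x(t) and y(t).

x(t) = 6e^(2t) - 7e^(-2t), y(t) = 3e^(2t)

Coefficient matrix A = [[-2, 8], [0, 2]].
Characteristic polynomial det(A - λI) = λ^2 - 4 = 0.
Eigenvalues λ = -2, 2.
For λ=-2: (A-λI) row 1 is [0, 8], so an eigenvector is (-1, 0).
For λ=2: (A-λI) row 1 is [-4, 8], so an eigenvector is (-2, -1).
General solution: K_1e^(-2t)(-1,0) + K_2e^(2t)(-2,-1).
Applying x(0)=-1, y(0)=3 gives K_1=7, K_2=-3.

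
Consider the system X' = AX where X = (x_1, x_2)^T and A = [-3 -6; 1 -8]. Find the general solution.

Coefficient matrix A = [[-3, -6], [1, -8]].
Characteristic polynomial det(A - λI) = λ^2 + 11λ + 30 = 0.
Eigenvalues λ = -5, -6.
For λ=-5: (A-λI) row 1 is [2, -6], so an eigenvector is (-3, -1).
For λ=-6: (A-λI) row 1 is [3, -6], so an eigenvector is (-2, -1).
General solution: K_1e^(-5t)(-3,-1) + K_2e^(-6t)(-2,-1).

x_1(t) = -3K_1e^(-5t) - 2K_2e^(-6t), x_2(t) = -K_1e^(-5t) - K_2e^(-6t)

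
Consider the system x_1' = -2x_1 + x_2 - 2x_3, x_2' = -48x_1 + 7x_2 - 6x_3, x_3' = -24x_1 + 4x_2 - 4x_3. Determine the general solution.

Coefficient matrix A = [[-2, 1, -2], [-48, 7, -6], [-24, 4, -4]].
det(A - λI) = 0 gives eigenvalues λ = -1, -2, 4.
For λ=-1: eigenvector (1,9,4).
For λ=-2: eigenvector (-1,-8,-4).
For λ=4: eigenvector (0,2,1).
General solution: C_1e^(-t)(1,9,4) + C_2e^(-2t)(-1,-8,-4) + C_3e^(4t)(0,2,1).

x_1(t) = C_1e^(-t) - C_2e^(-2t), x_2(t) = 9C_1e^(-t) - 8C_2e^(-2t) + 2C_3e^(4t), x_3(t) = 4C_1e^(-t) - 4C_2e^(-2t) + C_3e^(4t)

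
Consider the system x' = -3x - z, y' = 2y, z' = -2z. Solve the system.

Coefficient matrix A = [[-3, 0, -1], [0, 2, 0], [0, 0, -2]].
det(A - λI) = 0 gives eigenvalues λ = -3, 2, -2.
For λ=-3: eigenvector (1,0,0).
For λ=2: eigenvector (0,1,0).
For λ=-2: eigenvector (-1,0,1).
General solution: K_1e^(-3t)(1,0,0) + K_2e^(2t)(0,1,0) + K_3e^(-2t)(-1,0,1).

x(t) = K_1e^(-3t) - K_3e^(-2t), y(t) = K_2e^(2t), z(t) = K_3e^(-2t)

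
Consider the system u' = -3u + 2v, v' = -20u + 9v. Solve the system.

Coefficient matrix A = [[-3, 2], [-20, 9]].
Characteristic polynomial det(A - λI) = λ^2 - 6λ + 13 = 0.
Eigenvalues λ = 3 ± 2i (complex conjugate pair).
For λ=3+2i: an eigenvector is (-1,-3) - i(0,1) = (-1, -3 - i).
A real fundamental pair from Re and Im of e^((3+2i)t)v: X_1 = e^(3t)(cos(2t)·(-1,-3) + sin(2t)·(0,1)), X_2 = e^(3t)(sin(2t)·(-1,-3) - cos(2t)·(0,1)).
General solution: K_1X_1 + K_2X_2.

u(t) = -K_1e^(3t)cos(2t) - K_2e^(3t)sin(2t), v(t) = K_1e^(3t)sin(2t) - 3K_1e^(3t)cos(2t) - 3K_2e^(3t)sin(2t) - K_2e^(3t)cos(2t)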